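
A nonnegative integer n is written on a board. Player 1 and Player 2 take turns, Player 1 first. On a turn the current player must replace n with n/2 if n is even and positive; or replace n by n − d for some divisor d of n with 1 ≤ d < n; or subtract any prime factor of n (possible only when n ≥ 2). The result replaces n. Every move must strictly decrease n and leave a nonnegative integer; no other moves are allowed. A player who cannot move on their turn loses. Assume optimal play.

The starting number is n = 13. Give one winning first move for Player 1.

Work bottom-up. With no move the player to move loses. Otherwise the position is W if at least one move leads to an L position for the opponent, and L if every move leads to a W.
n=0: no move → L
n=1: no move → L
n=2: →0(L), so W
n=3: →0(L), so W
n=4: →2(W), 3(W) — all W, so L
n=5: →0(L), so W
n=6: →4(L), so W
n=7: →0(L), so W
n=8: →4(L), so W
n=9: →6(W), 8(W) — all W, so L
n=10: →9(L), so W
n=11: →0(L), so W
n=12: →9(L), so W
n=13: →0(L), so W
From 13, the L positions reachable in one move are: 0.

Move to 0.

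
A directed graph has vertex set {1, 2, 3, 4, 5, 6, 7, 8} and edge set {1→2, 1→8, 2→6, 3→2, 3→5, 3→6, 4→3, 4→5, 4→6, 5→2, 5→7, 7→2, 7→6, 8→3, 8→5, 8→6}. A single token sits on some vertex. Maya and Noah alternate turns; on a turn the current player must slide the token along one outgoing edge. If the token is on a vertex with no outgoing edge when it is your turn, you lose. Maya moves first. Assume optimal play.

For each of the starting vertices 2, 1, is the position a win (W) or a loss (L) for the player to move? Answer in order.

Build the W/L table. Terminal = L. A non-terminal position is W if it has a move to some L; otherwise it is L.
Every edge goes from a vertex to one that appears earlier in the order 6, 2, 7, 5, 3, 4, 8, 1, so processing vertices in that order labels each vertex after all of its successors.
6: no outgoing edge → L
2: can move to 6, which is L ⇒ W
7: can move to 6, which is L ⇒ W
5: moves to 7(W), 2(W); every one is W ⇒ L
3: can move to 5, which is L ⇒ W
4: can move to 5, which is L ⇒ W
8: can move to 5, which is L ⇒ W
1: moves to 8(W), 2(W); every one is W ⇒ L

2: W, 1: L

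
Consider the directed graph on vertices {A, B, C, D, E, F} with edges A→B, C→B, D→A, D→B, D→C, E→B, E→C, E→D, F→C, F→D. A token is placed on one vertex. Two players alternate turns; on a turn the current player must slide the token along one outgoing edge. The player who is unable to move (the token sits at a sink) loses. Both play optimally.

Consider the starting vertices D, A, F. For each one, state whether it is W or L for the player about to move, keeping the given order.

D: W, A: W, F: L

Label each position W (a win for the player to move) or L (a loss). A position with no legal move is L; any other position is W exactly when some move reaches an L, and L when every move reaches a W.
Every edge goes from a vertex to one that appears earlier in the order B, A, C, D, E, F, so processing vertices in that order labels each vertex after all of its successors.
B: no outgoing edge → L
A: W (go to B, an L position)
C: W (go to B, an L position)
D: W (go to B, an L position)
E: W (go to B, an L position)
F: L (options D(W), C(W) are all W)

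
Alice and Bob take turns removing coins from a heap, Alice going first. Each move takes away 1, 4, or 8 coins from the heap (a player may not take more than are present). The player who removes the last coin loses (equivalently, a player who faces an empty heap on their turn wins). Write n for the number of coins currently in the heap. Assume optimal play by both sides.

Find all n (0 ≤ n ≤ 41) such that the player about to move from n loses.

1, 3, 6, 8, 13, 15, 18, 20, 25, 27, 30, 32, 37, 39

Positions with no move are W. A position that does have a move is losing for the player to move precisely when every available move leads to a winning position for the opponent. Fill in the labels:
n=0: no move; the opponent has just taken the last coin and therefore loses → W
n=1: →0(W) only, which is W, so L
n=2: →1(L), so W
n=3: →2(W) only, which is W, so L
n=4: →3(L), so W
n=5: →1(L), so W
n=6: →5(W), 2(W) — all W, so L
n=7: →6(L), so W
n=8: →7(W), 4(W), 0(W) — all W, so L
n=9: →8(L), so W
n=10: →6(L), so W
n=11: →3(L), so W
n=12: →8(L), so W
n=13: →12(W), 9(W), 5(W) — all W, so L
n=14: →13(L), so W
n=15: →14(W), 11(W), 7(W) — all W, so L
n=16: →15(L), so W
n=17: →13(L), so W
n=18: →17(W), 14(W), 10(W) — all W, so L
n=19: →18(L), so W
n=20: →19(W), 16(W), 12(W) — all W, so L
n=21: →20(L), so W
n=22: →18(L), so W
n=23: →15(L), so W
n=24: →20(L), so W
n=25: →24(W), 21(W), 17(W) — all W, so L
n=26: →25(L), so W
n=27: →26(W), 23(W), 19(W) — all W, so L
n=28: →27(L), so W
n=29: →25(L), so W
n=30: →29(W), 26(W), 22(W) — all W, so L
n=31: →30(L), so W
n=32: →31(W), 28(W), 24(W) — all W, so L
n=33: →32(L), so W
n=34: →30(L), so W
n=35: →27(L), so W
n=36: →32(L), so W
n=37: →36(W), 33(W), 29(W) — all W, so L
n=38: →37(L), so W
n=39: →38(W), 35(W), 31(W) — all W, so L
n=40: →39(L), so W
n=41: →37(L), so W
Reading off the rows marked L gives the requested list; there are 14 such values of n.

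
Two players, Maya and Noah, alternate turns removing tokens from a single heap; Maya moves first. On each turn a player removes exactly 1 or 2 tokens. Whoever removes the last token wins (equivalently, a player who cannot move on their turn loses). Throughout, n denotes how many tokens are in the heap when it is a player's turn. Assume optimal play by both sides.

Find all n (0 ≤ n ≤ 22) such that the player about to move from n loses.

0, 3, 6, 9, 12, 15, 18, 21

Label each position W (a win for the player to move) or L (a loss). A position with no legal move is L; any other position is W exactly when some move reaches an L, and L when every move reaches a W.
n=0: no move → L
n=1: W (go to 0, an L position)
n=2: W (go to 0, an L position)
n=3: L (options 2(W), 1(W) are all W)
n=4: W (go to 3, an L position)
n=5: W (go to 3, an L position)
n=6: L (options 5(W), 4(W) are all W)
n=7: W (go to 6, an L position)
n=8: W (go to 6, an L position)
n=9: L (options 8(W), 7(W) are all W)
n=10: W (go to 9, an L position)
n=11: W (go to 9, an L position)
n=12: L (options 11(W), 10(W) are all W)
n=13: W (go to 12, an L position)
n=14: W (go to 12, an L position)
n=15: L (options 14(W), 13(W) are all W)
n=16: W (go to 15, an L position)
n=17: W (go to 15, an L position)
n=18: L (options 17(W), 16(W) are all W)
n=19: W (go to 18, an L position)
n=20: W (go to 18, an L position)
n=21: L (options 20(W), 19(W) are all W)
n=22: W (go to 21, an L position)
Reading off the rows marked L gives the requested list; there are 8 such values of n.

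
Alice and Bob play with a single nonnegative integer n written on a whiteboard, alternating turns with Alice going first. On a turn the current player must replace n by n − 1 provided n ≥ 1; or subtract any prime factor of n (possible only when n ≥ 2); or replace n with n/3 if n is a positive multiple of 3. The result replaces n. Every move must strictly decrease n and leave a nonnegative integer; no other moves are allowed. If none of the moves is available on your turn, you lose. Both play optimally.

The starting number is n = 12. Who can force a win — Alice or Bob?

Alice wins.

Build the W/L table. Terminal = L. A non-terminal position is W if it has a move to some L; otherwise it is L.
n=0: no move → L
n=1: reaches L-position 0 → W
n=2: reaches L-position 0 → W
n=3: reaches L-position 0 → W
n=4: only reaches 2(W), 3(W), all W → L
n=5: reaches L-position 0 → W
n=6: reaches L-position 4 → W
n=7: reaches L-position 0 → W
n=8: only reaches 6(W), 7(W), all W → L
n=9: reaches L-position 8 → W
n=10: reaches L-position 8 → W
n=11: reaches L-position 0 → W
n=12: reaches L-position 4 → W
From 12 Alice can move to 4, reaching an L position.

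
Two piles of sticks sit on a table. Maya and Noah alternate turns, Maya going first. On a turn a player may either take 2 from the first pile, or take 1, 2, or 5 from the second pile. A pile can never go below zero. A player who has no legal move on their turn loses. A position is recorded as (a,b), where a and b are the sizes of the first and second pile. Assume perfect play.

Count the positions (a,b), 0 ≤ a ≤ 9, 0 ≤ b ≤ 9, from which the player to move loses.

36

Positions with no move are L. A position that does have a move is losing for the player to move precisely when every available move leads to a winning position for the opponent. Fill in the labels:
Every move lowers a or b (never raises either), so fill the grid row by row in increasing a, and left to right within a row: each cell's successors are then already labelled.
      b=0  b=1  b=2  b=3  b=4  b=5  b=6  b=7  b=8  b=9
a=0:    L    W    W    L    W    W    L    W    W    L
a=1:    L    W    W    L    W    W    L    W    W    L
a=2:    W    L    W    W    L    W    W    L    W    W
a=3:    W    L    W    W    L    W    W    L    W    W
a=4:    L    W    W    L    W    W    L    W    W    L
a=5:    L    W    W    L    W    W    L    W    W    L
a=6:    W    L    W    W    L    W    W    L    W    W
a=7:    W    L    W    W    L    W    W    L    W    W
a=8:    L    W    W    L    W    W    L    W    W    L
a=9:    L    W    W    L    W    W    L    W    W    L
Cells with no legal move (terminal, hence L): (0,0), (1,0).
The remaining L cells, each justified by listing all of its moves:
(0,3): only reaches (0,2)(W), (0,1)(W), all W → L
(0,6): only reaches (0,5)(W), (0,4)(W), (0,1)(W), all W → L
(0,9): only reaches (0,8)(W), (0,7)(W), (0,4)(W), all W → L
(1,3): only reaches (1,2)(W), (1,1)(W), all W → L
(1,6): only reaches (1,5)(W), (1,4)(W), (1,1)(W), all W → L
(1,9): only reaches (1,8)(W), (1,7)(W), (1,4)(W), all W → L
(2,1): only reaches (0,1)(W), (2,0)(W), all W → L
(2,4): only reaches (0,4)(W), (2,3)(W), (2,2)(W), all W → L
(2,7): only reaches (0,7)(W), (2,6)(W), (2,5)(W), (2,2)(W), all W → L
(3,1): only reaches (1,1)(W), (3,0)(W), all W → L
(3,4): only reaches (1,4)(W), (3,3)(W), (3,2)(W), all W → L
(3,7): only reaches (1,7)(W), (3,6)(W), (3,5)(W), (3,2)(W), all W → L
(4,0): only reaches (2,0)(W), which is W → L
(4,3): only reaches (2,3)(W), (4,2)(W), (4,1)(W), all W → L
(4,6): only reaches (2,6)(W), (4,5)(W), (4,4)(W), (4,1)(W), all W → L
(4,9): only reaches (2,9)(W), (4,8)(W), (4,7)(W), (4,4)(W), all W → L
(5,0): only reaches (3,0)(W), which is W → L
(5,3): only reaches (3,3)(W), (5,2)(W), (5,1)(W), all W → L
(5,6): only reaches (3,6)(W), (5,5)(W), (5,4)(W), (5,1)(W), all W → L
(5,9): only reaches (3,9)(W), (5,8)(W), (5,7)(W), (5,4)(W), all W → L
(6,1): only reaches (4,1)(W), (6,0)(W), all W → L
(6,4): only reaches (4,4)(W), (6,3)(W), (6,2)(W), all W → L
(6,7): only reaches (4,7)(W), (6,6)(W), (6,5)(W), (6,2)(W), all W → L
(7,1): only reaches (5,1)(W), (7,0)(W), all W → L
(7,4): only reaches (5,4)(W), (7,3)(W), (7,2)(W), all W → L
(7,7): only reaches (5,7)(W), (7,6)(W), (7,5)(W), (7,2)(W), all W → L
(8,0): only reaches (6,0)(W), which is W → L
(8,3): only reaches (6,3)(W), (8,2)(W), (8,1)(W), all W → L
(8,6): only reaches (6,6)(W), (8,5)(W), (8,4)(W), (8,1)(W), all W → L
(8,9): only reaches (6,9)(W), (8,8)(W), (8,7)(W), (8,4)(W), all W → L
(9,0): only reaches (7,0)(W), which is W → L
(9,3): only reaches (7,3)(W), (9,2)(W), (9,1)(W), all W → L
(9,6): only reaches (7,6)(W), (9,5)(W), (9,4)(W), (9,1)(W), all W → L
(9,9): only reaches (7,9)(W), (9,8)(W), (9,7)(W), (9,4)(W), all W → L
Every other cell has at least one move into one of the L cells above, so it is W.
L cells per row: a=0: 4, a=1: 4, a=2: 3, a=3: 3, a=4: 4, a=5: 4, a=6: 3, a=7: 3, a=8: 4, a=9: 4; total 36.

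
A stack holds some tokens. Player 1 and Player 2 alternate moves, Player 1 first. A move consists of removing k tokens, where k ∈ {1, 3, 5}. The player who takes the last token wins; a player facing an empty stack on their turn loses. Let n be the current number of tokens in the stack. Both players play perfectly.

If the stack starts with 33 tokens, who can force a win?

Player 1 wins.

Use the standard recursion: the mover loses at a terminal position; elsewhere, the mover wins exactly when some move hands the opponent an L position.
n=0: no move → L
n=1: W (go to 0, an L position)
n=2: L (sole option 1(W) is W)
n=3: W (go to 2, an L position)
n=4: L (options 3(W), 1(W) are all W)
n=5: W (go to 4, an L position)
n=6: L (options 5(W), 3(W), 1(W) are all W)
n=7: W (go to 6, an L position)
n=8: L (options 7(W), 5(W), 3(W) are all W)
n=9: W (go to 8, an L position)
n=10: L (options 9(W), 7(W), 5(W) are all W)
n=11: W (go to 10, an L position)
n=12: L (options 11(W), 9(W), 7(W) are all W)
n=13: W (go to 12, an L position)
n=14: L (options 13(W), 11(W), 9(W) are all W)
n=15: W (go to 14, an L position)
n=16: L (options 15(W), 13(W), 11(W) are all W)
n=17: W (go to 16, an L position)
n=18: L (options 17(W), 15(W), 13(W) are all W)
n=19: W (go to 18, an L position)
n=20: L (options 19(W), 17(W), 15(W) are all W)
n=21: W (go to 20, an L position)
n=22: L (options 21(W), 19(W), 17(W) are all W)
n=23: W (go to 22, an L position)
n=24: L (options 23(W), 21(W), 19(W) are all W)
n=25: W (go to 24, an L position)
n=26: L (options 25(W), 23(W), 21(W) are all W)
n=27: W (go to 26, an L position)
n=28: L (options 27(W), 25(W), 23(W) are all W)
n=29: W (go to 28, an L position)
n=30: L (options 29(W), 27(W), 25(W) are all W)
n=31: W (go to 30, an L position)
n=32: L (options 31(W), 29(W), 27(W) are all W)
n=33: W (go to 32, an L position)
The starting position 33 is W: Player 1 should remove 1, leaving 32, handing over an L position.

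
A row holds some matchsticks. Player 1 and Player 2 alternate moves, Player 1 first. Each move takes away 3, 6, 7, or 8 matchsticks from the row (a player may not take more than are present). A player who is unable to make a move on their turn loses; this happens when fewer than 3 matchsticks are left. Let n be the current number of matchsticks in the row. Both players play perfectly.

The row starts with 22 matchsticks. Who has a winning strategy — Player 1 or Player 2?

Classify positions by backward induction: terminal positions (no move available) are L. From any other position, the mover wins iff some move reaches an L.
n=0: no move → L
n=1: no move → L
n=2: no move → L
n=3: reaches L-position 0 → W
n=4: reaches L-position 1 → W
n=5: reaches L-position 2 → W
n=6: reaches L-position 0 → W
n=7: reaches L-position 1 → W
n=8: reaches L-position 2 → W
n=9: reaches L-position 2 → W
n=10: reaches L-position 2 → W
n=11: only reaches 8(W), 5(W), 4(W), 3(W), all W → L
n=12: only reaches 9(W), 6(W), 5(W), 4(W), all W → L
n=13: only reaches 10(W), 7(W), 6(W), 5(W), all W → L
n=14: reaches L-position 11 → W
n=15: reaches L-position 12 → W
n=16: reaches L-position 13 → W
n=17: reaches L-position 11 → W
n=18: reaches L-position 12 → W
n=19: reaches L-position 13 → W
n=20: reaches L-position 13 → W
n=21: reaches L-position 13 → W
n=22: only reaches 19(W), 16(W), 15(W), 14(W), all W → L
The starting position 22 is L: whatever Player 1 does, the opponent receives a W position.

Player 2 wins.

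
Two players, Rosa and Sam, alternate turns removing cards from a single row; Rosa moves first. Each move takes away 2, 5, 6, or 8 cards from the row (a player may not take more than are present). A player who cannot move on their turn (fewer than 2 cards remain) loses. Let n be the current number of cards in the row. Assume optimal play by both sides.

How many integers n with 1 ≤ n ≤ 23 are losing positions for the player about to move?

6

Classify positions by backward induction: terminal positions (no move available) are L. From any other position, the mover wins iff some move reaches an L.
n=0: no move → L
n=1: no move → L
n=2: →0(L), so W
n=3: →1(L), so W
n=4: →2(W) only, which is W, so L
n=5: →0(L), so W
n=6: →4(L), so W
n=7: →1(L), so W
n=8: →0(L), so W
n=9: →4(L), so W
n=10: →4(L), so W
n=11: →9(W), 6(W), 5(W), 3(W) — all W, so L
n=12: →4(L), so W
n=13: →11(L), so W
n=14: →12(W), 9(W), 8(W), 6(W) — all W, so L
n=15: →13(W), 10(W), 9(W), 7(W) — all W, so L
n=16: →14(L), so W
n=17: →15(L), so W
n=18: →16(W), 13(W), 12(W), 10(W) — all W, so L
n=19: →14(L), so W
n=20: →18(L), so W
n=21: →15(L), so W
n=22: →14(L), so W
n=23: →18(L), so W
L entries with 1 ≤ n ≤ 23 (n=0 is outside the asked range and is not counted): n = 1, 4, 11, 14, 15, 18; that makes 6.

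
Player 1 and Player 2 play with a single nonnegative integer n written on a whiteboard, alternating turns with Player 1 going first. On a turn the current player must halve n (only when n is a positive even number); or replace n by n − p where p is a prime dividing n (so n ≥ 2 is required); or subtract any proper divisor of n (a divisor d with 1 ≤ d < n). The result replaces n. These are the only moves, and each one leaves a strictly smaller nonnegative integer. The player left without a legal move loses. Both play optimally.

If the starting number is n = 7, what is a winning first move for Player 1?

Positions with no move are L. A position that does have a move is losing for the player to move precisely when every available move leads to a winning position for the opponent. Fill in the labels:
n=0: no move → L
n=1: no move → L
n=2: can move to 0, which is L ⇒ W
n=3: can move to 0, which is L ⇒ W
n=4: moves to 2(W), 3(W); every one is W ⇒ L
n=5: can move to 0, which is L ⇒ W
n=6: can move to 4, which is L ⇒ W
n=7: can move to 0, which is L ⇒ W
From 7, the L positions reachable in one move are: 0.

Move to 0.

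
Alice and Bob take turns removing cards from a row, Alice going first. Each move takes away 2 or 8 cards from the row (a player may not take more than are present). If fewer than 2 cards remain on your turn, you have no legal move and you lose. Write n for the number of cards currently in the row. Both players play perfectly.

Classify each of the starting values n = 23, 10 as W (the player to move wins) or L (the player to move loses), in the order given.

Positions with no move are L. A position that does have a move is losing for the player to move precisely when every available move leads to a winning position for the opponent. Fill in the labels:
n=0: no move → L
n=1: no move → L
n=2: reaches L-position 0 → W
n=3: reaches L-position 1 → W
n=4: only reaches 2(W), which is W → L
n=5: only reaches 3(W), which is W → L
n=6: reaches L-position 4 → W
n=7: reaches L-position 5 → W
n=8: reaches L-position 0 → W
n=9: reaches L-position 1 → W
n=10: only reaches 8(W), 2(W), all W → L
n=11: only reaches 9(W), 3(W), all W → L
n=12: reaches L-position 10 → W
n=13: reaches L-position 11 → W
n=14: only reaches 12(W), 6(W), all W → L
n=15: only reaches 13(W), 7(W), all W → L
n=16: reaches L-position 14 → W
n=17: reaches L-position 15 → W
n=18: reaches L-position 10 → W
n=19: reaches L-position 11 → W
n=20: only reaches 18(W), 12(W), all W → L
n=21: only reaches 19(W), 13(W), all W → L
n=22: reaches L-position 20 → W
n=23: reaches L-position 21 → W

23: W, 10: L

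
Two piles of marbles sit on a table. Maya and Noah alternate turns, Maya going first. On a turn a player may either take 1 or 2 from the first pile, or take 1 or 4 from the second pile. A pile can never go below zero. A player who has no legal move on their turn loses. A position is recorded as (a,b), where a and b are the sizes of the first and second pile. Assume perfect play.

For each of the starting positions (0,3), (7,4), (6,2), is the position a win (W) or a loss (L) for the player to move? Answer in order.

(0,3): W, (7,4): W, (6,2): L

Compute win/loss labels from the base case upward. A position with no move is L. Any other position is W if it can reach an L in one move, else L.
No move ever increases a pile, so every position that can arise here has a ≤ 7 and b ≤ 4; it is enough to label the cells with 0 ≤ a ≤ 7 and 0 ≤ b ≤ 4.
Every move lowers a or b (never raises either), so fill the grid row by row in increasing a, and left to right within a row: each cell's successors are then already labelled.
      b=0  b=1  b=2  b=3  b=4
a=0:    L    W    L    W    W
a=1:    W    L    W    L    W
a=2:    W    W    W    W    L
a=3:    L    W    L    W    W
a=4:    W    L    W    L    W
a=5:    W    W    W    W    L
a=6:    L    W    L    W    W
a=7:    W    L    W    L    W
Cells with no legal move (terminal, hence L): (0,0).
The remaining L cells, each justified by listing all of its moves:
(0,2): the only move is to (0,1)(W), a W ⇒ L
(1,1): moves to (0,1)(W), (1,0)(W); every one is W ⇒ L
(1,3): moves to (0,3)(W), (1,2)(W); every one is W ⇒ L
(2,4): moves to (1,4)(W), (0,4)(W), (2,3)(W), (2,0)(W); every one is W ⇒ L
(3,0): moves to (2,0)(W), (1,0)(W); every one is W ⇒ L
(3,2): moves to (2,2)(W), (1,2)(W), (3,1)(W); every one is W ⇒ L
(4,1): moves to (3,1)(W), (2,1)(W), (4,0)(W); every one is W ⇒ L
(4,3): moves to (3,3)(W), (2,3)(W), (4,2)(W); every one is W ⇒ L
(5,4): moves to (4,4)(W), (3,4)(W), (5,3)(W), (5,0)(W); every one is W ⇒ L
(6,0): moves to (5,0)(W), (4,0)(W); every one is W ⇒ L
(6,2): moves to (5,2)(W), (4,2)(W), (6,1)(W); every one is W ⇒ L
(7,1): moves to (6,1)(W), (5,1)(W), (7,0)(W); every one is W ⇒ L
(7,3): moves to (6,3)(W), (5,3)(W), (7,2)(W); every one is W ⇒ L
Every other cell has at least one move into one of the L cells above, so it is W.
(0,3): the move to (0,2) reaches an L cell, so W
(7,4): the move to (5,4) reaches an L cell, so W
(6,2): one of the L cells justified above, so L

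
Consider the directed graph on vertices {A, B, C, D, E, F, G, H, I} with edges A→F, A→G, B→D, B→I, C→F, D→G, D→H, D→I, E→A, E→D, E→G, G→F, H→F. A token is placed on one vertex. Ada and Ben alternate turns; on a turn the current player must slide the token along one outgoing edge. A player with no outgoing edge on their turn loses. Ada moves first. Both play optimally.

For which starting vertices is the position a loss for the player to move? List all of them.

E, F, I

Compute win/loss labels from the base case upward. A position with no move is L. Any other position is W if it can reach an L in one move, else L.
Every edge goes from a vertex to one that appears earlier in the order F, I, H, G, D, A, E, C, B, so processing vertices in that order labels each vertex after all of its successors.
F: no outgoing edge → L
I: no outgoing edge → L
H: →F(L), so W
G: →F(L), so W
D: →I(L), so W
A: →F(L), so W
E: →A(W), D(W), G(W) — all W, so L
C: →F(L), so W
B: →I(L), so W
Reading off the rows marked L gives the requested list; there are 3 such vertices.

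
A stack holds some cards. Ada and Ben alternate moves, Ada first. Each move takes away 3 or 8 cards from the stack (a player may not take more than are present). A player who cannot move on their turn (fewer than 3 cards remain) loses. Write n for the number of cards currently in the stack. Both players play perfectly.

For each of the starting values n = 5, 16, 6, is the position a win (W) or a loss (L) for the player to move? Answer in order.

Use the standard recursion: the mover loses at a terminal position; elsewhere, the mover wins exactly when some move hands the opponent an L position.
n=0: no move → L
n=1: no move → L
n=2: no move → L
n=3: →0(L), so W
n=4: →1(L), so W
n=5: →2(L), so W
n=6: →3(W) only, which is W, so L
n=7: →4(W) only, which is W, so L
n=8: →0(L), so W
n=9: →6(L), so W
n=10: →7(L), so W
n=11: →8(W), 3(W) — all W, so L
n=12: →9(W), 4(W) — all W, so L
n=13: →10(W), 5(W) — all W, so L
n=14: →11(L), so W
n=15: →12(L), so W
n=16: →13(L), so W

5: W, 16: W, 6: L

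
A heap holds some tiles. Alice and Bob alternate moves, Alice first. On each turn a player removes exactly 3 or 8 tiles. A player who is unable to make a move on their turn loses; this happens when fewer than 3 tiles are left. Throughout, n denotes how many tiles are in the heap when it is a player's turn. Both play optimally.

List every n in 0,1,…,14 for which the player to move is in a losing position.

0, 1, 2, 6, 7, 11, 12, 13

Build the W/L table. Terminal = L. A non-terminal position is W if it has a move to some L; otherwise it is L.
n=0: no move → L
n=1: no move → L
n=2: no move → L
n=3: reaches L-position 0 → W
n=4: reaches L-position 1 → W
n=5: reaches L-position 2 → W
n=6: only reaches 3(W), which is W → L
n=7: only reaches 4(W), which is W → L
n=8: reaches L-position 0 → W
n=9: reaches L-position 6 → W
n=10: reaches L-position 7 → W
n=11: only reaches 8(W), 3(W), all W → L
n=12: only reaches 9(W), 4(W), all W → L
n=13: only reaches 10(W), 5(W), all W → L
n=14: reaches L-position 11 → W
The losing starting values of n are exactly the entries labelled L in this table (8 of them).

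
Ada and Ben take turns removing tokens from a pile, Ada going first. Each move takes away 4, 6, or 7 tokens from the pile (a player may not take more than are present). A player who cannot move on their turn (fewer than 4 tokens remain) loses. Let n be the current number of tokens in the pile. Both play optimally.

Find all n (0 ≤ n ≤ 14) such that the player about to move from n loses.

0, 1, 2, 3, 11, 12, 13, 14

Positions with no move are L. A position that does have a move is losing for the player to move precisely when every available move leads to a winning position for the opponent. Fill in the labels:
n=0: no move → L
n=1: no move → L
n=2: no move → L
n=3: no move → L
n=4: →0(L), so W
n=5: →1(L), so W
n=6: →2(L), so W
n=7: →3(L), so W
n=8: →2(L), so W
n=9: →3(L), so W
n=10: →3(L), so W
n=11: →7(W), 5(W), 4(W) — all W, so L
n=12: →8(W), 6(W), 5(W) — all W, so L
n=13: →9(W), 7(W), 6(W) — all W, so L
n=14: →10(W), 8(W), 7(W) — all W, so L
Reading off the rows marked L gives the requested list; there are 8 such values of n.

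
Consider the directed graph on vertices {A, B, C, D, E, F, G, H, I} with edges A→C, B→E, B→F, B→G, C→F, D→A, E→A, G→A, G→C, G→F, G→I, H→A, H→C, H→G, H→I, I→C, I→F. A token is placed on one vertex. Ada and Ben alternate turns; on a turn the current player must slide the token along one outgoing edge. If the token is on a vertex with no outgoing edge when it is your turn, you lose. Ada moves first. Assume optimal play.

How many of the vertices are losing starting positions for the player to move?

2

Positions with no move are L. A position that does have a move is losing for the player to move precisely when every available move leads to a winning position for the opponent. Fill in the labels:
Every edge goes from a vertex to one that appears earlier in the order F, C, I, A, E, G, H, D, B, so processing vertices in that order labels each vertex after all of its successors.
F: no outgoing edge → L
C: reaches L-position F → W
I: reaches L-position F → W
A: only reaches C(W), which is W → L
E: reaches L-position A → W
G: reaches L-position A → W
H: reaches L-position A → W
D: reaches L-position A → W
B: reaches L-position F → W
The L vertices are A, F; that is 2 in all.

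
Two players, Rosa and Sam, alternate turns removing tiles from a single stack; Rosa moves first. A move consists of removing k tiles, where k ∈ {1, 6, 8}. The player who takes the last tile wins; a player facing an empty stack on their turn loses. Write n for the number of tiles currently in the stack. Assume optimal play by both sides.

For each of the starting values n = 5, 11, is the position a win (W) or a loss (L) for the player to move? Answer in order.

Work bottom-up. With no move the player to move loses. Otherwise the position is W if at least one move leads to an L position for the opponent, and L if every move leads to a W.
n=0: no move → L
n=1: can move to 0, which is L ⇒ W
n=2: the only move is to 1(W), a W ⇒ L
n=3: can move to 2, which is L ⇒ W
n=4: the only move is to 3(W), a W ⇒ L
n=5: can move to 4, which is L ⇒ W
n=6: can move to 0, which is L ⇒ W
n=7: moves to 6(W), 1(W); every one is W ⇒ L
n=8: can move to 7, which is L ⇒ W
n=9: moves to 8(W), 3(W), 1(W); every one is W ⇒ L
n=10: can move to 9, which is L ⇒ W
n=11: moves to 10(W), 5(W), 3(W); every one is W ⇒ L

5: W, 11: L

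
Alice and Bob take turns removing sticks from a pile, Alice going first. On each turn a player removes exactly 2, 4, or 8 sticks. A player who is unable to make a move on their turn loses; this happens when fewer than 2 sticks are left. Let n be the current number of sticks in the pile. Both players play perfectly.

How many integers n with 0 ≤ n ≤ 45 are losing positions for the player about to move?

16

Work bottom-up. With no move the player to move loses. Otherwise the position is W if at least one move leads to an L position for the opponent, and L if every move leads to a W.
n=0: no move → L
n=1: no move → L
n=2: →0(L), so W
n=3: →1(L), so W
n=4: →0(L), so W
n=5: →1(L), so W
n=6: →4(W), 2(W) — all W, so L
n=7: →5(W), 3(W) — all W, so L
n=8: →6(L), so W
n=9: →7(L), so W
n=10: →6(L), so W
n=11: →7(L), so W
n=12: →10(W), 8(W), 4(W) — all W, so L
n=13: →11(W), 9(W), 5(W) — all W, so L
n=14: →12(L), so W
n=15: →13(L), so W
n=16: →12(L), so W
n=17: →13(L), so W
n=18: →16(W), 14(W), 10(W) — all W, so L
n=19: →17(W), 15(W), 11(W) — all W, so L
n=20: →18(L), so W
n=21: →19(L), so W
n=22: →18(L), so W
n=23: →19(L), so W
n=24: →22(W), 20(W), 16(W) — all W, so L
n=25: →23(W), 21(W), 17(W) — all W, so L
n=26: →24(L), so W
n=27: →25(L), so W
n=28: →24(L), so W
n=29: →25(L), so W
n=30: →28(W), 26(W), 22(W) — all W, so L
n=31: →29(W), 27(W), 23(W) — all W, so L
n=32: →30(L), so W
n=33: →31(L), so W
n=34: →30(L), so W
n=35: →31(L), so W
n=36: →34(W), 32(W), 28(W) — all W, so L
n=37: →35(W), 33(W), 29(W) — all W, so L
n=38: →36(L), so W
n=39: →37(L), so W
n=40: →36(L), so W
n=41: →37(L), so W
n=42: →40(W), 38(W), 34(W) — all W, so L
n=43: →41(W), 39(W), 35(W) — all W, so L
n=44: →42(L), so W
n=45: →43(L), so W
L entries with 0 ≤ n ≤ 45: n = 0, 1, 6, 7, 12, 13, 18, 19, 24, 25, 30, 31, 36, 37, 42, 43; that makes 16.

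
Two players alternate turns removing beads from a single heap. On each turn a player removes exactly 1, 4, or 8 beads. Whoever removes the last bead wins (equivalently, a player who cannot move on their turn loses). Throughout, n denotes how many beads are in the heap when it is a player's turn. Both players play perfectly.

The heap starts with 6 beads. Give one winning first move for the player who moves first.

Remove 1, leaving 5.

Classify positions by backward induction: terminal positions (no move available) are L. From any other position, the mover wins iff some move reaches an L.
n=0: no move → L
n=1: reaches L-position 0 → W
n=2: only reaches 1(W), which is W → L
n=3: reaches L-position 2 → W
n=4: reaches L-position 0 → W
n=5: only reaches 4(W), 1(W), all W → L
n=6: reaches L-position 5 → W
From 6, the L positions reachable in one move are: 5, 2. Any move reaching one of these is winning.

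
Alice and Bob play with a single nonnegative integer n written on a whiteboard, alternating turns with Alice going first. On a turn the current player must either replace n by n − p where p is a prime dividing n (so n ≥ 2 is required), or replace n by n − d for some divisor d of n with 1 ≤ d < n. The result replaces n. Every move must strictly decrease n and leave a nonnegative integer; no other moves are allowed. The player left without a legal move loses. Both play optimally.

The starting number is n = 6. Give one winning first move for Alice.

Move to 4.

Work bottom-up. With no move the player to move loses. Otherwise the position is W if at least one move leads to an L position for the opponent, and L if every move leads to a W.
n=0: no move → L
n=1: no move → L
n=2: can move to 0, which is L ⇒ W
n=3: can move to 0, which is L ⇒ W
n=4: moves to 2(W), 3(W); every one is W ⇒ L
n=5: can move to 0, which is L ⇒ W
n=6: can move to 4, which is L ⇒ W
From 6, the L positions reachable in one move are: 4.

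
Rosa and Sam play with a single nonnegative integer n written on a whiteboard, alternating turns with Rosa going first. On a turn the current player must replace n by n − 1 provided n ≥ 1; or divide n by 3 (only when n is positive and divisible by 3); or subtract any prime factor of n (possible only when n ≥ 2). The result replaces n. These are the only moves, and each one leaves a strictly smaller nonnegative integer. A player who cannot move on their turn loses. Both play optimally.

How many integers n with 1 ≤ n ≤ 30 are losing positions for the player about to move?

7

Use the standard recursion: the mover loses at a terminal position; elsewhere, the mover wins exactly when some move hands the opponent an L position.
n=0: no move → L
n=1: reaches L-position 0 → W
n=2: reaches L-position 0 → W
n=3: reaches L-position 0 → W
n=4: only reaches 2(W), 3(W), all W → L
n=5: reaches L-position 0 → W
n=6: reaches L-position 4 → W
n=7: reaches L-position 0 → W
n=8: only reaches 6(W), 7(W), all W → L
n=9: reaches L-position 8 → W
n=10: reaches L-position 8 → W
n=11: reaches L-position 0 → W
n=12: reaches L-position 4 → W
n=13: reaches L-position 0 → W
n=14: only reaches 7(W), 12(W), 13(W), all W → L
n=15: reaches L-position 14 → W
n=16: reaches L-position 14 → W
n=17: reaches L-position 0 → W
n=18: only reaches 6(W), 15(W), 16(W), 17(W), all W → L
n=19: reaches L-position 0 → W
n=20: reaches L-position 18 → W
n=21: reaches L-position 14 → W
n=22: only reaches 11(W), 20(W), 21(W), all W → L
n=23: reaches L-position 0 → W
n=24: reaches L-position 8 → W
n=25: only reaches 20(W), 24(W), all W → L
n=26: reaches L-position 25 → W
n=27: only reaches 9(W), 24(W), 26(W), all W → L
n=28: reaches L-position 27 → W
n=29: reaches L-position 0 → W
n=30: reaches L-position 25 → W
L entries with 1 ≤ n ≤ 30 (n=0 is outside the asked range and is not counted): n = 4, 8, 14, 18, 22, 25, 27; that makes 7.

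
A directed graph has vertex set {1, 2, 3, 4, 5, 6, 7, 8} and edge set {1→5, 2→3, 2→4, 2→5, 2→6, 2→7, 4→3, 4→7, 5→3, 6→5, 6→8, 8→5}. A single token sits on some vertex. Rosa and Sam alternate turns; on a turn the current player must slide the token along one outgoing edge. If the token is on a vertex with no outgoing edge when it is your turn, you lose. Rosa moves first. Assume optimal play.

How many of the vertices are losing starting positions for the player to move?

Classify positions by backward induction: terminal positions (no move available) are L. From any other position, the mover wins iff some move reaches an L.
Every edge goes from a vertex to one that appears earlier in the order 3, 7, 4, 5, 8, 6, 1, 2, so processing vertices in that order labels each vertex after all of its successors.
3: no outgoing edge → L
7: no outgoing edge → L
4: →7(L), so W
5: →3(L), so W
8: →5(W) only, which is W, so L
6: →8(L), so W
1: →5(W) only, which is W, so L
2: →7(L), so W
The L vertices are 1, 3, 7, 8; that is 4 in all.

4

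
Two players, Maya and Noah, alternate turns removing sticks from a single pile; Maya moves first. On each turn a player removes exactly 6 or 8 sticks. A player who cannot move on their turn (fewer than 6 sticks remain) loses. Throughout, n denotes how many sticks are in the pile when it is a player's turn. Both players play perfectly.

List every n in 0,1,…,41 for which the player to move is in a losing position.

Build the W/L table. Terminal = L. A non-terminal position is W if it has a move to some L; otherwise it is L.
n=0: no move → L
n=1: no move → L
n=2: no move → L
n=3: no move → L
n=4: no move → L
n=5: no move → L
n=6: →0(L), so W
n=7: →1(L), so W
n=8: →2(L), so W
n=9: →3(L), so W
n=10: →4(L), so W
n=11: →5(L), so W
n=12: →4(L), so W
n=13: →5(L), so W
n=14: →8(W), 6(W) — all W, so L
n=15: →9(W), 7(W) — all W, so L
n=16: →10(W), 8(W) — all W, so L
n=17: →11(W), 9(W) — all W, so L
n=18: →12(W), 10(W) — all W, so L
n=19: →13(W), 11(W) — all W, so L
n=20: →14(L), so W
n=21: →15(L), so W
n=22: →16(L), so W
n=23: →17(L), so W
n=24: →18(L), so W
n=25: →19(L), so W
n=26: →18(L), so W
n=27: →19(L), so W
n=28: →22(W), 20(W) — all W, so L
n=29: →23(W), 21(W) — all W, so L
n=30: →24(W), 22(W) — all W, so L
n=31: →25(W), 23(W) — all W, so L
n=32: →26(W), 24(W) — all W, so L
n=33: →27(W), 25(W) — all W, so L
n=34: →28(L), so W
n=35: →29(L), so W
n=36: →30(L), so W
n=37: →31(L), so W
n=38: →32(L), so W
n=39: →33(L), so W
n=40: →32(L), so W
n=41: →33(L), so W
The losing starting values of n are exactly the entries labelled L in this table (18 of them).

0, 1, 2, 3, 4, 5, 14, 15, 16, 17, 18, 19, 28, 29, 30, 31, 32, 33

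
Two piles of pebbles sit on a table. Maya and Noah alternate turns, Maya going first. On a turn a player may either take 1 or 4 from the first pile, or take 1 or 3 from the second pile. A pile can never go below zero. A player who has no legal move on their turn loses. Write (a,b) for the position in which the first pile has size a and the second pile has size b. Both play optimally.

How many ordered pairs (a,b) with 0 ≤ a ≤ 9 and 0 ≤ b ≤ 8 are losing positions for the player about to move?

36

Positions with no move are L. A position that does have a move is losing for the player to move precisely when every available move leads to a winning position for the opponent. Fill in the labels:
Every move lowers a or b (never raises either), so fill the grid row by row in increasing a, and left to right within a row: each cell's successors are then already labelled.
      b=0  b=1  b=2  b=3  b=4  b=5  b=6  b=7  b=8
a=0:    L    W    L    W    L    W    L    W    L
a=1:    W    L    W    L    W    L    W    L    W
a=2:    L    W    L    W    L    W    L    W    L
a=3:    W    L    W    L    W    L    W    L    W
a=4:    W    W    W    W    W    W    W    W    W
a=5:    L    W    L    W    L    W    L    W    L
a=6:    W    L    W    L    W    L    W    L    W
a=7:    L    W    L    W    L    W    L    W    L
a=8:    W    L    W    L    W    L    W    L    W
a=9:    W    W    W    W    W    W    W    W    W
Cells with no legal move (terminal, hence L): (0,0).
The remaining L cells, each justified by listing all of its moves:
(0,2): only reaches (0,1)(W), which is W → L
(0,4): only reaches (0,3)(W), (0,1)(W), all W → L
(0,6): only reaches (0,5)(W), (0,3)(W), all W → L
(0,8): only reaches (0,7)(W), (0,5)(W), all W → L
(1,1): only reaches (0,1)(W), (1,0)(W), all W → L
(1,3): only reaches (0,3)(W), (1,2)(W), (1,0)(W), all W → L
(1,5): only reaches (0,5)(W), (1,4)(W), (1,2)(W), all W → L
(1,7): only reaches (0,7)(W), (1,6)(W), (1,4)(W), all W → L
(2,0): only reaches (1,0)(W), which is W → L
(2,2): only reaches (1,2)(W), (2,1)(W), all W → L
(2,4): only reaches (1,4)(W), (2,3)(W), (2,1)(W), all W → L
(2,6): only reaches (1,6)(W), (2,5)(W), (2,3)(W), all W → L
(2,8): only reaches (1,8)(W), (2,7)(W), (2,5)(W), all W → L
(3,1): only reaches (2,1)(W), (3,0)(W), all W → L
(3,3): only reaches (2,3)(W), (3,2)(W), (3,0)(W), all W → L
(3,5): only reaches (2,5)(W), (3,4)(W), (3,2)(W), all W → L
(3,7): only reaches (2,7)(W), (3,6)(W), (3,4)(W), all W → L
(5,0): only reaches (4,0)(W), (1,0)(W), all W → L
(5,2): only reaches (4,2)(W), (1,2)(W), (5,1)(W), all W → L
(5,4): only reaches (4,4)(W), (1,4)(W), (5,3)(W), (5,1)(W), all W → L
(5,6): only reaches (4,6)(W), (1,6)(W), (5,5)(W), (5,3)(W), all W → L
(5,8): only reaches (4,8)(W), (1,8)(W), (5,7)(W), (5,5)(W), all W → L
(6,1): only reaches (5,1)(W), (2,1)(W), (6,0)(W), all W → L
(6,3): only reaches (5,3)(W), (2,3)(W), (6,2)(W), (6,0)(W), all W → L
(6,5): only reaches (5,5)(W), (2,5)(W), (6,4)(W), (6,2)(W), all W → L
(6,7): only reaches (5,7)(W), (2,7)(W), (6,6)(W), (6,4)(W), all W → L
(7,0): only reaches (6,0)(W), (3,0)(W), all W → L
(7,2): only reaches (6,2)(W), (3,2)(W), (7,1)(W), all W → L
(7,4): only reaches (6,4)(W), (3,4)(W), (7,3)(W), (7,1)(W), all W → L
(7,6): only reaches (6,6)(W), (3,6)(W), (7,5)(W), (7,3)(W), all W → L
(7,8): only reaches (6,8)(W), (3,8)(W), (7,7)(W), (7,5)(W), all W → L
(8,1): only reaches (7,1)(W), (4,1)(W), (8,0)(W), all W → L
(8,3): only reaches (7,3)(W), (4,3)(W), (8,2)(W), (8,0)(W), all W → L
(8,5): only reaches (7,5)(W), (4,5)(W), (8,4)(W), (8,2)(W), all W → L
(8,7): only reaches (7,7)(W), (4,7)(W), (8,6)(W), (8,4)(W), all W → L
Every other cell has at least one move into one of the L cells above, so it is W.
L cells per row: a=0: 5, a=1: 4, a=2: 5, a=3: 4, a=4: 0, a=5: 5, a=6: 4, a=7: 5, a=8: 4, a=9: 0; total 36.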